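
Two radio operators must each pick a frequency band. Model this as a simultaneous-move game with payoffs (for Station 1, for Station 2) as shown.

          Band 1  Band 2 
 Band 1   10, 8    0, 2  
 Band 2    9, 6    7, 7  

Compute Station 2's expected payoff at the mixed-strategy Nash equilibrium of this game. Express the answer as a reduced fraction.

Station 1 mixes with probability p on Band 1, chosen so Station 2 is indifferent: 8p + 6(1−p) = 2p + 7(1−p) gives p = 1/7.
Station 2's expected payoff is 8·1/7 + 6·6/7 = 44/7.

44/7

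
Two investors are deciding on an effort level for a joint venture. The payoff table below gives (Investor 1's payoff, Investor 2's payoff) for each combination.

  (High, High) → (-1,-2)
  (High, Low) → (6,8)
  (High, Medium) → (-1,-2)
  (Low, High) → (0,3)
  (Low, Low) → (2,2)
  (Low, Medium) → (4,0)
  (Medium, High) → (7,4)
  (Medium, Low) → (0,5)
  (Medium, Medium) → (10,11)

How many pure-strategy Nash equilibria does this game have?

(High, Low): Investor 1 gets 6 (best alternative 2); Investor 2 gets 8 (best alternative -2). Neither deviates — NE.
Both Medium: Investor 1 gets 10 (best alternative 4); Investor 2 gets 11 (best alternative 5). Neither deviates — NE.
Both High is not a NE: Investor 1 would switch to Medium (7 > -1).
No other cell survives both best-response checks, so there are 2 pure NE.

2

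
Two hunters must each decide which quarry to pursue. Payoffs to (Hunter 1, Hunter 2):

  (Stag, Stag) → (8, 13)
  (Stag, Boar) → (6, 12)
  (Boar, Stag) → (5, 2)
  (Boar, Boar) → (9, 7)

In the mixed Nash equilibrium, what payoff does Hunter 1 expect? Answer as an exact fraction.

7

Hunter 2 mixes with probability q on Stag, chosen so Hunter 1 is indifferent: 8q + 6(1−q) = 5q + 9(1−q) gives q = 1/2.
Hunter 1's expected payoff (from either row, since indifferent) is 8·1/2 + 6·1/2 = 7.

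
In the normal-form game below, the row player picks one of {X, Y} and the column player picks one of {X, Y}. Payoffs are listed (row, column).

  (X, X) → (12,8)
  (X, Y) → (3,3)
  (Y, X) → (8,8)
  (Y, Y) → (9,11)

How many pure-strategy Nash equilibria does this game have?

Both X: the row player gets 12 (best alternative 8); the column player gets 8 (best alternative 3). Neither deviates — NE.
Both Y: the row player gets 9 (best alternative 3); the column player gets 11 (best alternative 8). Neither deviates — NE.
(Y, X) is not a NE: the row player would switch to X (12 > 8).
No other cell survives both best-response checks, so there are 2 pure NE.

2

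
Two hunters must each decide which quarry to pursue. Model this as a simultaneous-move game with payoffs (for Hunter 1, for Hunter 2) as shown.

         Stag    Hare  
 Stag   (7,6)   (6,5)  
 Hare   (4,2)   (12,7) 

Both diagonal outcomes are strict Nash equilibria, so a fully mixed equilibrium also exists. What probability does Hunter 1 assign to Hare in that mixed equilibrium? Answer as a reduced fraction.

Hunter 1's mix p on Stag must make Hunter 2 indifferent between Stag and Hare.
Hunter 2's payoff from Stag: 6p + 2(1−p). From Hare: 5p + 7(1−p).
Set equal: 1p = 5(1−p) → p = 5/6.
Probability on Hare is 1 − 5/6 = 1/6.

1/6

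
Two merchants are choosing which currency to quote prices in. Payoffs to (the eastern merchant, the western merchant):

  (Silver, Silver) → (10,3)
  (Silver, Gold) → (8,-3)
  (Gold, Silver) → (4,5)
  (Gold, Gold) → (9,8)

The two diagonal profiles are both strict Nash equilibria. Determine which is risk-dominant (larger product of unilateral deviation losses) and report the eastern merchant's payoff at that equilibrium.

10

At both Silver: the eastern merchant loses 10 − 4 = 6 by deviating; the western merchant loses 3 − (-3) = 6. Product = 6·6 = 36.
At both Gold: the eastern merchant loses 9 − 8 = 1 by deviating; the western merchant loses 8 − 5 = 3. Product = 1·3 = 3.
36 > 3, so both Silver is risk-dominant. The eastern merchant's payoff there is 10.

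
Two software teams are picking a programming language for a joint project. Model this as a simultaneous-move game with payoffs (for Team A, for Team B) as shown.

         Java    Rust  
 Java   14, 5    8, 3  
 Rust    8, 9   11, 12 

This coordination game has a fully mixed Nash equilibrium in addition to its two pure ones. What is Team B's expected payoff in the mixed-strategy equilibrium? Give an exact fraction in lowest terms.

33/5

Team A mixes with probability p on Java, chosen so Team B is indifferent: 5p + 9(1−p) = 3p + 12(1−p) gives p = 3/5.
Team B's expected payoff is 5·3/5 + 9·2/5 = 33/5.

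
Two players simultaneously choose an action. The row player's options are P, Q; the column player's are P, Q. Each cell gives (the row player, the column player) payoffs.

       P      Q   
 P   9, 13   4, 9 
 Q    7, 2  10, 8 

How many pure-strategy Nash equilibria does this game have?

Both P: the row player gets 9 (best alternative 7); the column player gets 13 (best alternative 9). Neither deviates — NE.
Both Q: the row player gets 10 (best alternative 4); the column player gets 8 (best alternative 2). Neither deviates — NE.
(Q, P) is not a NE: the row player would switch to P (9 > 7).
No other cell survives both best-response checks, so there are 2 pure NE.

2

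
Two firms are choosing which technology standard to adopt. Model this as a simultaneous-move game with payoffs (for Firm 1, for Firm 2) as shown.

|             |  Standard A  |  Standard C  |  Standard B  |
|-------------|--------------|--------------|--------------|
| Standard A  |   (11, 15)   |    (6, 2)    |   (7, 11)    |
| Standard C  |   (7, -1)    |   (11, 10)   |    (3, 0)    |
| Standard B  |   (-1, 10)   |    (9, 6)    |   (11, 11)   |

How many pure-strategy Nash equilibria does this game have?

3

Both Standard A: Firm 1 gets 11 (best alternative 7); Firm 2 gets 15 (best alternative 11). Neither deviates — NE.
Both Standard C: Firm 1 gets 11 (best alternative 9); Firm 2 gets 10 (best alternative 0). Neither deviates — NE.
Both Standard B: Firm 1 gets 11 (best alternative 7); Firm 2 gets 11 (best alternative 10). Neither deviates — NE.
(Standard B, Standard A) is not a NE: Firm 1 would switch to Standard A (11 > -1).
No other cell survives both best-response checks, so there are 3 pure NE.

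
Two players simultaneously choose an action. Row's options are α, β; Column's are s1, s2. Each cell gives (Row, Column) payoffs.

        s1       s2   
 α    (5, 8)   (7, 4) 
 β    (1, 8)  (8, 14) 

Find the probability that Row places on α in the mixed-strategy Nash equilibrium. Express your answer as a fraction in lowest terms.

Row's mix p on α must make Column indifferent between s1 and s2.
Column's payoff from s1: 8p + 8(1−p). From s2: 4p + 14(1−p).
Set equal: 4p = 6(1−p) → p = 6/10 = 3/5.

3/5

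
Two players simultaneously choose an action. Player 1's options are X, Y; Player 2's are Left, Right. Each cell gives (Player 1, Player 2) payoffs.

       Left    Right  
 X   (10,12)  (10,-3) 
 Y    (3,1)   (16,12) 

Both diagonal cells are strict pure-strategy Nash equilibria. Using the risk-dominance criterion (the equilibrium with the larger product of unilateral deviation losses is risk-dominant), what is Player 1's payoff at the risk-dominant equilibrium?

10

At (X, Left): Player 1 loses 10 − 3 = 7 by deviating; Player 2 loses 12 − (-3) = 15. Product = 7·15 = 105.
At (Y, Right): Player 1 loses 16 − 10 = 6 by deviating; Player 2 loses 12 − 1 = 11. Product = 6·11 = 66.
105 > 66, so (X, Left) is risk-dominant. Player 1's payoff there is 10.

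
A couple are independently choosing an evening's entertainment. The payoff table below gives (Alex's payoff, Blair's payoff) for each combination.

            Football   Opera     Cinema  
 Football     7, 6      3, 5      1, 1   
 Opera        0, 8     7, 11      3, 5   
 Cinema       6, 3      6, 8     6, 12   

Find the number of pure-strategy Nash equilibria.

3

Both Football: Alex gets 7 (best alternative 6); Blair gets 6 (best alternative 5). Neither deviates — NE.
Both Opera: Alex gets 7 (best alternative 6); Blair gets 11 (best alternative 8). Neither deviates — NE.
Both Cinema: Alex gets 6 (best alternative 3); Blair gets 12 (best alternative 8). Neither deviates — NE.
(Cinema, Football) is not a NE: Alex would switch to Football (7 > 6).
No other cell survives both best-response checks, so there are 3 pure NE.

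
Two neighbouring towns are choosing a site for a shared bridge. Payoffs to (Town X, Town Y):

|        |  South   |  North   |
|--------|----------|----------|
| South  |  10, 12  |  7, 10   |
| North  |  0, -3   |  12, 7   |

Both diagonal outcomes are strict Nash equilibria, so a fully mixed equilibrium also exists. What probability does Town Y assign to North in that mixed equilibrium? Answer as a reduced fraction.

2/3

Town Y's mix q on South must make Town X indifferent between South and North.
Town X's payoff from South: 10q + 7(1−q). From North: 0q + 12(1−q).
Set equal: 10q = 5(1−q) → q = 5/15 = 1/3.
Probability on North is 1 − 1/3 = 2/3.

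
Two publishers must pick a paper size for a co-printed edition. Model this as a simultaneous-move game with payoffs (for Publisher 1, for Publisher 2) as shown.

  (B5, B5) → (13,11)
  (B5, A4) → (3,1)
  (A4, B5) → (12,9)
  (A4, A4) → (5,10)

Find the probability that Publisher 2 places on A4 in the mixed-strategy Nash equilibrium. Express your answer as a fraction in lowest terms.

Publisher 2's mix q on B5 must make Publisher 1 indifferent between B5 and A4.
Publisher 1's payoff from B5: 13q + 3(1−q). From A4: 12q + 5(1−q).
Set equal: 1q = 2(1−q) → q = 2/3.
Probability on A4 is 1 − 2/3 = 1/3.

1/3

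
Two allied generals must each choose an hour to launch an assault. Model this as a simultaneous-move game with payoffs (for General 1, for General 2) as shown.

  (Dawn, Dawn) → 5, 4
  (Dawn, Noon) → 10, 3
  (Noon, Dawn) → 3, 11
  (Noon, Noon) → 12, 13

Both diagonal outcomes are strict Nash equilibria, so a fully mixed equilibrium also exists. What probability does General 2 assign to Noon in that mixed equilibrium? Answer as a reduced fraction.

1/2

General 2's mix q on Dawn must make General 1 indifferent between Dawn and Noon.
General 1's payoff from Dawn: 5q + 10(1−q). From Noon: 3q + 12(1−q).
Set equal: 2q = 2(1−q) → q = 2/4 = 1/2.
Probability on Noon is 1 − 1/2 = 1/2.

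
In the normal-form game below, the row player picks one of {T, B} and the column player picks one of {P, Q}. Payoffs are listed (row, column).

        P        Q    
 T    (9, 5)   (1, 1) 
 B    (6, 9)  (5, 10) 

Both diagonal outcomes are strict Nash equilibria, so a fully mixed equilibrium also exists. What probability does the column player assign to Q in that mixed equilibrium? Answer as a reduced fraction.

3/7

The column player's mix q on P must make the row player indifferent between T and B.
The row player's payoff from T: 9q + 1(1−q). From B: 6q + 5(1−q).
Set equal: 3q = 4(1−q) → q = 4/7.
Probability on Q is 1 − 4/7 = 3/7.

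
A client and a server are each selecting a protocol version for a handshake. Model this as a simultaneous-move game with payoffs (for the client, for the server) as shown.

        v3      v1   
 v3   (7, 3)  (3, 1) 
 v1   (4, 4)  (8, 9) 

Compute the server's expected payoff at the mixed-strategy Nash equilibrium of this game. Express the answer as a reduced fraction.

23/7

The client mixes with probability p on v3, chosen so the server is indifferent: 3p + 4(1−p) = 1p + 9(1−p) gives p = 5/7.
The server's expected payoff is 3·5/7 + 4·2/7 = 23/7.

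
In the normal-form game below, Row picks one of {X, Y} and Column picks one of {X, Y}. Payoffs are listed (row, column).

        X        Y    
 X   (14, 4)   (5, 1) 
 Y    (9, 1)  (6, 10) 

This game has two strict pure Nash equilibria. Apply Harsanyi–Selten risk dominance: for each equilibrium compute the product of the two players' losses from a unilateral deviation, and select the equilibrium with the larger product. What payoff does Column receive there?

At both X: Row loses 14 − 9 = 5 by deviating; Column loses 4 − 1 = 3. Product = 5·3 = 15.
At both Y: Row loses 6 − 5 = 1 by deviating; Column loses 10 − 1 = 9. Product = 1·9 = 9.
15 > 9, so both X is risk-dominant. Column's payoff there is 4.

4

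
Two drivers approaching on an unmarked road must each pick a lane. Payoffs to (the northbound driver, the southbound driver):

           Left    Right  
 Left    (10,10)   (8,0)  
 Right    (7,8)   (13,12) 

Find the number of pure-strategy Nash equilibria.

Both Left: the northbound driver gets 10 (best alternative 7); the southbound driver gets 10 (best alternative 0). Neither deviates — NE.
Both Right: the northbound driver gets 13 (best alternative 8); the southbound driver gets 12 (best alternative 8). Neither deviates — NE.
(Left, Right) is not a NE: the northbound driver would switch to Right (13 > 8).
No other cell survives both best-response checks, so there are 2 pure NE.

2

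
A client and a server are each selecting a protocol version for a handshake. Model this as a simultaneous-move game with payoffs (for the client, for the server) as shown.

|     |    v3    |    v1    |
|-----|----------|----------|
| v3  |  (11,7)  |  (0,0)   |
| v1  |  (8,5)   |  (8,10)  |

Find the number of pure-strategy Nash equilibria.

Both v3: the client gets 11 (best alternative 8); the server gets 7 (best alternative 0). Neither deviates — NE.
Both v1: the client gets 8 (best alternative 0); the server gets 10 (best alternative 5). Neither deviates — NE.
(v3, v1) is not a NE: the client would switch to v1 (8 > 0).
No other cell survives both best-response checks, so there are 2 pure NE.

2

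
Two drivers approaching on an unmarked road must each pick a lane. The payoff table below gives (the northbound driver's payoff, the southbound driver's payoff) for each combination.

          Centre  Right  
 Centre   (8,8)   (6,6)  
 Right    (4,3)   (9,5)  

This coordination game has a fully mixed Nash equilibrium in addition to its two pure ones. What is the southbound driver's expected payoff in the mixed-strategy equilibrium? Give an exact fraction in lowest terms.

The northbound driver mixes with probability p on Centre, chosen so the southbound driver is indifferent: 8p + 3(1−p) = 6p + 5(1−p) gives p = 1/2.
The southbound driver's expected payoff is 8·1/2 + 3·1/2 = 11/2.

11/2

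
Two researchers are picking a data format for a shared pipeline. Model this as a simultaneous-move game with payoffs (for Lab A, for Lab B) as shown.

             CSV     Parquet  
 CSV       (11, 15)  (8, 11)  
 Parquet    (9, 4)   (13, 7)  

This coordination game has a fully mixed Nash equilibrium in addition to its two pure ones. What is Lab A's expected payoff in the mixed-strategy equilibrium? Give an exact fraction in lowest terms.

Lab B mixes with probability q on CSV, chosen so Lab A is indifferent: 11q + 8(1−q) = 9q + 13(1−q) gives q = 5/7.
Lab A's expected payoff (from either row, since indifferent) is 11·5/7 + 8·2/7 = 71/7.

71/7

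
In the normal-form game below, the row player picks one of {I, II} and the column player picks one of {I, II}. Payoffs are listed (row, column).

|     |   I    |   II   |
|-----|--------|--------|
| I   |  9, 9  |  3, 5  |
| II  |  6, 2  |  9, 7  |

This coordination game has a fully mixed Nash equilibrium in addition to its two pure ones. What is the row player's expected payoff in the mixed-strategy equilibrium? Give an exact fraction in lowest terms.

7

The column player mixes with probability q on I, chosen so the row player is indifferent: 9q + 3(1−q) = 6q + 9(1−q) gives q = 2/3.
The row player's expected payoff (from either row, since indifferent) is 9·2/3 + 3·1/3 = 7.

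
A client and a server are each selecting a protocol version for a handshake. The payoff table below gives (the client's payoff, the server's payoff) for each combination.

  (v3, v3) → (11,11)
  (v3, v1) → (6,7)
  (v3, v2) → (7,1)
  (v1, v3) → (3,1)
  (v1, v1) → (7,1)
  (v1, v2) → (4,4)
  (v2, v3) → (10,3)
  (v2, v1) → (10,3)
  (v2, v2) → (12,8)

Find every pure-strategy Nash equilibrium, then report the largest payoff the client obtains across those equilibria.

12

Both v3 is a pure NE (the client: 11 ≥ 10; the server: 11 ≥ 7). The client gets 11.
Both v2 is a pure NE (the client: 12 ≥ 7; the server: 8 ≥ 3). The client gets 12.
Every other cell has a profitable deviation for at least one player. Highest of {11, 12} is 12.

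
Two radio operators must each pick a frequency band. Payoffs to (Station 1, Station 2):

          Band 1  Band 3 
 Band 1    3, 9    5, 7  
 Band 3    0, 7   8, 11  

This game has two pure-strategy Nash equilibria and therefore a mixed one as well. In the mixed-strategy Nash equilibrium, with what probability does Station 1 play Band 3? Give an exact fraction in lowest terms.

1/3

Station 1's mix p on Band 1 must make Station 2 indifferent between Band 1 and Band 3.
Station 2's payoff from Band 1: 9p + 7(1−p). From Band 3: 7p + 11(1−p).
Set equal: 2p = 4(1−p) → p = 4/6 = 2/3.
Probability on Band 3 is 1 − 2/3 = 1/3.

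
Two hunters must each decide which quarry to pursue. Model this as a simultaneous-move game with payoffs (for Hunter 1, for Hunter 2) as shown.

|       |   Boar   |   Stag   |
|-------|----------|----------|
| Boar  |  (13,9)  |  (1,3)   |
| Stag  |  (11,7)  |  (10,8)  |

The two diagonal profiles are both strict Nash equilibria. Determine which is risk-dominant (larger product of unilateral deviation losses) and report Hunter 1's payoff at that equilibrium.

13

At both Boar: Hunter 1 loses 13 − 11 = 2 by deviating; Hunter 2 loses 9 − 3 = 6. Product = 2·6 = 12.
At both Stag: Hunter 1 loses 10 − 1 = 9 by deviating; Hunter 2 loses 8 − 7 = 1. Product = 9·1 = 9.
12 > 9, so both Boar is risk-dominant. Hunter 1's payoff there is 13.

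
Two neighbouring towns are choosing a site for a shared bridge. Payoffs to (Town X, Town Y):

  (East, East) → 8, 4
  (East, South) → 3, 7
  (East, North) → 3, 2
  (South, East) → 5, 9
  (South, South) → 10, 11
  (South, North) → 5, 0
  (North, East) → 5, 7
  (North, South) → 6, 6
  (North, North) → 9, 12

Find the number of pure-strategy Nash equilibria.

2

Both South: Town X gets 10 (best alternative 6); Town Y gets 11 (best alternative 9). Neither deviates — NE.
Both North: Town X gets 9 (best alternative 5); Town Y gets 12 (best alternative 7). Neither deviates — NE.
Both East is not a NE: Town Y would switch to South (7 > 4).
No other cell survives both best-response checks, so there are 2 pure NE.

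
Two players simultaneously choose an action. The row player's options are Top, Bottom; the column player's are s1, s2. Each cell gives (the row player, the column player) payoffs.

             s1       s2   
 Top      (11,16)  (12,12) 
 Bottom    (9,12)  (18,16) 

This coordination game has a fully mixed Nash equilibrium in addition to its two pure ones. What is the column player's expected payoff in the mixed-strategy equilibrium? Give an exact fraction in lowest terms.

The row player mixes with probability p on Top, chosen so the column player is indifferent: 16p + 12(1−p) = 12p + 16(1−p) gives p = 1/2.
The column player's expected payoff is 16·1/2 + 12·1/2 = 14.

14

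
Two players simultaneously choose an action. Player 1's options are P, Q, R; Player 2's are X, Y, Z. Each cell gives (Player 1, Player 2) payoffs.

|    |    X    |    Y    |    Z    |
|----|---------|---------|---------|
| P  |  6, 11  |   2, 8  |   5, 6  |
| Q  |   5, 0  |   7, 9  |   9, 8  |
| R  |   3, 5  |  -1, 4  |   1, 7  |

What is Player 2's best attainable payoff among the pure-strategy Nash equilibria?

(P, X) is a pure NE (Player 1: 6 ≥ 5; Player 2: 11 ≥ 8). Player 2 gets 11.
(Q, Y) is a pure NE (Player 1: 7 ≥ 2; Player 2: 9 ≥ 8). Player 2 gets 9.
Every other cell has a profitable deviation for at least one player. Highest of {11, 9} is 11.

11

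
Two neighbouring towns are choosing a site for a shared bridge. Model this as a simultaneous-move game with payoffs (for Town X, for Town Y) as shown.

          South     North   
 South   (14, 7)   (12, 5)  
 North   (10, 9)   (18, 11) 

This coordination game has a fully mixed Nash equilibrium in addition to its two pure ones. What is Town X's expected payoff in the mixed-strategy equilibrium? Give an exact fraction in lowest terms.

66/5

Town Y mixes with probability q on South, chosen so Town X is indifferent: 14q + 12(1−q) = 10q + 18(1−q) gives q = 3/5.
Town X's expected payoff (from either row, since indifferent) is 14·3/5 + 12·2/5 = 66/5.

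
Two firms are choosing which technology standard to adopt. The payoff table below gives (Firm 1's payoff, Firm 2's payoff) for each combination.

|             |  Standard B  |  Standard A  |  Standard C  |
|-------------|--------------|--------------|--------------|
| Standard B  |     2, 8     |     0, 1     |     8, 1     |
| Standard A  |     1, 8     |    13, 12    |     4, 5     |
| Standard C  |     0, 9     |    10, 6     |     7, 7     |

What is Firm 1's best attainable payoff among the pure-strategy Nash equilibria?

13

Both Standard B is a pure NE (Firm 1: 2 ≥ 1; Firm 2: 8 ≥ 1). Firm 1 gets 2.
Both Standard A is a pure NE (Firm 1: 13 ≥ 10; Firm 2: 12 ≥ 8). Firm 1 gets 13.
Every other cell has a profitable deviation for at least one player. Highest of {2, 13} is 13.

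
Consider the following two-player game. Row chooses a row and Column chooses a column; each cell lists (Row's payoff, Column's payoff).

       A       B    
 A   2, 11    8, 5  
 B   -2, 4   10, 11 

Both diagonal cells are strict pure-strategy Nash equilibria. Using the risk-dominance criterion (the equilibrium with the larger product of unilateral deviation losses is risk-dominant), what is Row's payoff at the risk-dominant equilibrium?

At both A: Row loses 2 − (-2) = 4 by deviating; Column loses 11 − 5 = 6. Product = 4·6 = 24.
At both B: Row loses 10 − 8 = 2 by deviating; Column loses 11 − 4 = 7. Product = 2·7 = 14.
24 > 14, so both A is risk-dominant. Row's payoff there is 2.

2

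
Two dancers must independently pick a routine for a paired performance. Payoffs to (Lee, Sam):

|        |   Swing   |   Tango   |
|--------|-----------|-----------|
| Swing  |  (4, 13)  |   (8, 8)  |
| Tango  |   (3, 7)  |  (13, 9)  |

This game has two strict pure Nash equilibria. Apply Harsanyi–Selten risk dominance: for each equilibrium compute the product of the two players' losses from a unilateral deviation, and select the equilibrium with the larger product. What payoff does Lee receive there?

At both Swing: Lee loses 4 − 3 = 1 by deviating; Sam loses 13 − 8 = 5. Product = 1·5 = 5.
At both Tango: Lee loses 13 − 8 = 5 by deviating; Sam loses 9 − 7 = 2. Product = 5·2 = 10.
10 > 5, so both Tango is risk-dominant. Lee's payoff there is 13.

13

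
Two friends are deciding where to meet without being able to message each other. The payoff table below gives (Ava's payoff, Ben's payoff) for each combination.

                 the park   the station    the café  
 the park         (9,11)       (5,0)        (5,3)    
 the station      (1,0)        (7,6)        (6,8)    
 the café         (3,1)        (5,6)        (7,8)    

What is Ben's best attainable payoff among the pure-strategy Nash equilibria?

11

Both the park is a pure NE (Ava: 9 ≥ 3; Ben: 11 ≥ 3). Ben gets 11.
Both the café is a pure NE (Ava: 7 ≥ 6; Ben: 8 ≥ 6). Ben gets 8.
Every other cell has a profitable deviation for at least one player. Highest of {11, 8} is 11.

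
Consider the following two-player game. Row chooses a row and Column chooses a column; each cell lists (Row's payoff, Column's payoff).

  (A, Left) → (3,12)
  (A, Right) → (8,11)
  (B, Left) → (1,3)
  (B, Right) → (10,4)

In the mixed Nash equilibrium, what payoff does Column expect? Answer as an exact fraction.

15/2

Row mixes with probability p on A, chosen so Column is indifferent: 12p + 3(1−p) = 11p + 4(1−p) gives p = 1/2.
Column's expected payoff is 12·1/2 + 3·1/2 = 15/2.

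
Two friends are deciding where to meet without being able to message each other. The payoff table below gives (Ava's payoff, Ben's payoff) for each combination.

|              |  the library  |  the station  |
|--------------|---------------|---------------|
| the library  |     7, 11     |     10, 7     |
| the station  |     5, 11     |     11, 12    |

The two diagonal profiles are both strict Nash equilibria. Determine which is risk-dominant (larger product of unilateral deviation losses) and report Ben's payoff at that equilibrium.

11

At both the library: Ava loses 7 − 5 = 2 by deviating; Ben loses 11 − 7 = 4. Product = 2·4 = 8.
At both the station: Ava loses 11 − 10 = 1 by deviating; Ben loses 12 − 11 = 1. Product = 1·1 = 1.
8 > 1, so both the library is risk-dominant. Ben's payoff there is 11.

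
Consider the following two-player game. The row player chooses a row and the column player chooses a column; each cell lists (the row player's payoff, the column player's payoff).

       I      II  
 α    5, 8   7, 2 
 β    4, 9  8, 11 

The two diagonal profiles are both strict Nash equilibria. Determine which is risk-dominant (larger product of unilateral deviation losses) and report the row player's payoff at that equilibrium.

5

At (α, I): the row player loses 5 − 4 = 1 by deviating; the column player loses 8 − 2 = 6. Product = 1·6 = 6.
At (β, II): the row player loses 8 − 7 = 1 by deviating; the column player loses 11 − 9 = 2. Product = 1·2 = 2.
6 > 2, so (α, I) is risk-dominant. The row player's payoff there is 5.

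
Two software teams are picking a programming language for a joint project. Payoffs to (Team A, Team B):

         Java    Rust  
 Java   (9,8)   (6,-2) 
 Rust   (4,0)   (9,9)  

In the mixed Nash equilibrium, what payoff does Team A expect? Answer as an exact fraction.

Team B mixes with probability q on Java, chosen so Team A is indifferent: 9q + 6(1−q) = 4q + 9(1−q) gives q = 3/8.
Team A's expected payoff (from either row, since indifferent) is 9·3/8 + 6·5/8 = 57/8.

57/8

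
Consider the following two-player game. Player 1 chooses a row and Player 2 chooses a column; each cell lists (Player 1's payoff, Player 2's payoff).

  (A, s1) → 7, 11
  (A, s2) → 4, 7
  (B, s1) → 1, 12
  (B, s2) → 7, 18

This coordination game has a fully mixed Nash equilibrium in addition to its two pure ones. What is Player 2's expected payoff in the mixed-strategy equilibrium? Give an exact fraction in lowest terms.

57/5

Player 1 mixes with probability p on A, chosen so Player 2 is indifferent: 11p + 12(1−p) = 7p + 18(1−p) gives p = 3/5.
Player 2's expected payoff is 11·3/5 + 12·2/5 = 57/5.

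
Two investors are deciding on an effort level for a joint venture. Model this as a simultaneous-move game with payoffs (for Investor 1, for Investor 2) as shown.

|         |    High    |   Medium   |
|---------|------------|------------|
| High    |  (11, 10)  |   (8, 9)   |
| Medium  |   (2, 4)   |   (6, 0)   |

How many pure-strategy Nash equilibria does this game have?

Both High: Investor 1 gets 11 (best alternative 2); Investor 2 gets 10 (best alternative 9). Neither deviates — NE.
Both Medium is not a NE: Investor 1 would switch to High (8 > 6).
No other cell survives both best-response checks, so there is 1 pure NE.

1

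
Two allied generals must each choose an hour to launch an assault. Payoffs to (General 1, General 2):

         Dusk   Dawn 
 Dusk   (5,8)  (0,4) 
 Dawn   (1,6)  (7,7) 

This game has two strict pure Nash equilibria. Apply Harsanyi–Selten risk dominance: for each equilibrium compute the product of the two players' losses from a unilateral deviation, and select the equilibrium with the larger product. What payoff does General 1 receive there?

5

At both Dusk: General 1 loses 5 − 1 = 4 by deviating; General 2 loses 8 − 4 = 4. Product = 4·4 = 16.
At both Dawn: General 1 loses 7 − 0 = 7 by deviating; General 2 loses 7 − 6 = 1. Product = 7·1 = 7.
16 > 7, so both Dusk is risk-dominant. General 1's payoff there is 5.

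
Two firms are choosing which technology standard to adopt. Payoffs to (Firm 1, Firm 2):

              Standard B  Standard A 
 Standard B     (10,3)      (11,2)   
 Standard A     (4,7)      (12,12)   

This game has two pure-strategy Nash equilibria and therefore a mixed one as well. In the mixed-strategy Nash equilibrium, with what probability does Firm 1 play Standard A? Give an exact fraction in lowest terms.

1/6

Firm 1's mix p on Standard B must make Firm 2 indifferent between Standard B and Standard A.
Firm 2's payoff from Standard B: 3p + 7(1−p). From Standard A: 2p + 12(1−p).
Set equal: 1p = 5(1−p) → p = 5/6.
Probability on Standard A is 1 − 5/6 = 1/6.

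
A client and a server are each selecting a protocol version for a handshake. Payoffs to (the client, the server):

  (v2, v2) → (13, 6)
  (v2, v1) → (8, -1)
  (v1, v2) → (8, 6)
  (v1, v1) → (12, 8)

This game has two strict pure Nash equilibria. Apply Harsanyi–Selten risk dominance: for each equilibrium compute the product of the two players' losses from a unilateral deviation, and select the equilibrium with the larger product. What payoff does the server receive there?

6

At both v2: the client loses 13 − 8 = 5 by deviating; the server loses 6 − (-1) = 7. Product = 5·7 = 35.
At both v1: the client loses 12 − 8 = 4 by deviating; the server loses 8 − 6 = 2. Product = 4·2 = 8.
35 > 8, so both v2 is risk-dominant. The server's payoff there is 6.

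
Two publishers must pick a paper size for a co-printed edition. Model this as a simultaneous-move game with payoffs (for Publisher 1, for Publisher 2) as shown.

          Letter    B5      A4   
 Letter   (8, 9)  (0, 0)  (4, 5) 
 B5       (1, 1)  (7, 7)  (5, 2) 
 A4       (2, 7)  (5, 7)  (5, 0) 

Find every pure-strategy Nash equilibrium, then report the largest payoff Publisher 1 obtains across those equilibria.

Both Letter is a pure NE (Publisher 1: 8 ≥ 2; Publisher 2: 9 ≥ 5). Publisher 1 gets 8.
Both B5 is a pure NE (Publisher 1: 7 ≥ 5; Publisher 2: 7 ≥ 2). Publisher 1 gets 7.
Every other cell has a profitable deviation for at least one player. Highest of {8, 7} is 8.

8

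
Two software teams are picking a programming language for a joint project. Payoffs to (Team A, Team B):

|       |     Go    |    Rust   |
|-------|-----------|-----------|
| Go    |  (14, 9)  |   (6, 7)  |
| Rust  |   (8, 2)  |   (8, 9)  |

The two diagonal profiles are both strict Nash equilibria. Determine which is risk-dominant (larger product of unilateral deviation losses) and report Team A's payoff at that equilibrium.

8

At both Go: Team A loses 14 − 8 = 6 by deviating; Team B loses 9 − 7 = 2. Product = 6·2 = 12.
At both Rust: Team A loses 8 − 6 = 2 by deviating; Team B loses 9 − 2 = 7. Product = 2·7 = 14.
14 > 12, so both Rust is risk-dominant. Team A's payoff there is 8.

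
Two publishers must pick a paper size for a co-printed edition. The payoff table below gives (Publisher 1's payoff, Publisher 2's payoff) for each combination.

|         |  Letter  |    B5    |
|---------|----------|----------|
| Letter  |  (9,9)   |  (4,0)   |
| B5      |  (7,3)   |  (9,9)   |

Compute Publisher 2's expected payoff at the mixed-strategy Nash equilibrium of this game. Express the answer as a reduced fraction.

Publisher 1 mixes with probability p on Letter, chosen so Publisher 2 is indifferent: 9p + 3(1−p) = 0p + 9(1−p) gives p = 2/5.
Publisher 2's expected payoff is 9·2/5 + 3·3/5 = 27/5.

27/5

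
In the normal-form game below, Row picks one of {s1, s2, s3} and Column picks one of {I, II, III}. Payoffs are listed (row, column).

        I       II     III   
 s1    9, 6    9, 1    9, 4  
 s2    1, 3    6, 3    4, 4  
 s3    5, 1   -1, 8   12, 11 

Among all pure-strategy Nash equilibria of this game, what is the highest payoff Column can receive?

11

(s1, I) is a pure NE (Row: 9 ≥ 5; Column: 6 ≥ 4). Column gets 6.
(s3, III) is a pure NE (Row: 12 ≥ 9; Column: 11 ≥ 8). Column gets 11.
Every other cell has a profitable deviation for at least one player. Highest of {6, 11} is 11.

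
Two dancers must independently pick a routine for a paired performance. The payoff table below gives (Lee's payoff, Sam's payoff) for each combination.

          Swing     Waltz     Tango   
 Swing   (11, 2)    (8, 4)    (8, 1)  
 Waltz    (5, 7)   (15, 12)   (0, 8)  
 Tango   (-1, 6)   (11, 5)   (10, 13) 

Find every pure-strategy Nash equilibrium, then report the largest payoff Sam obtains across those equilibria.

Both Waltz is a pure NE (Lee: 15 ≥ 11; Sam: 12 ≥ 8). Sam gets 12.
Both Tango is a pure NE (Lee: 10 ≥ 8; Sam: 13 ≥ 6). Sam gets 13.
Every other cell has a profitable deviation for at least one player. Highest of {12, 13} is 13.

13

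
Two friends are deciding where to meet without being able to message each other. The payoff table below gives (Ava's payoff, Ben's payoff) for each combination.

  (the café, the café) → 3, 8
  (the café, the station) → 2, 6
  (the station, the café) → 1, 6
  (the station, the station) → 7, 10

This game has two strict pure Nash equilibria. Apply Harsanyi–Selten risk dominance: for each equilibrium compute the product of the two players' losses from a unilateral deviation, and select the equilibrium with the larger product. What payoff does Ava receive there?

At both the café: Ava loses 3 − 1 = 2 by deviating; Ben loses 8 − 6 = 2. Product = 2·2 = 4.
At both the station: Ava loses 7 − 2 = 5 by deviating; Ben loses 10 − 6 = 4. Product = 5·4 = 20.
20 > 4, so both the station is risk-dominant. Ava's payoff there is 7.

7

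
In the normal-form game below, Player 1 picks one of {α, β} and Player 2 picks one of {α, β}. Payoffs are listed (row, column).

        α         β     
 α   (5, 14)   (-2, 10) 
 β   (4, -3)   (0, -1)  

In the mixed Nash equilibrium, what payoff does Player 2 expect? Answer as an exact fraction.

Player 1 mixes with probability p on α, chosen so Player 2 is indifferent: 14p + (-3)(1−p) = 10p + (-1)(1−p) gives p = 1/3.
Player 2's expected payoff is 14·1/3 + (-3)·2/3 = 8/3.

8/3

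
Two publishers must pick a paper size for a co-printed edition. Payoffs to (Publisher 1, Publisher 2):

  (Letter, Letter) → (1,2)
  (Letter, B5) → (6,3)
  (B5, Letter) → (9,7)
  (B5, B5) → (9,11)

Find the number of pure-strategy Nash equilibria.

Both B5: Publisher 1 gets 9 (best alternative 6); Publisher 2 gets 11 (best alternative 7). Neither deviates — NE.
Both Letter is not a NE: Publisher 1 would switch to B5 (9 > 1).
No other cell survives both best-response checks, so there is 1 pure NE.

1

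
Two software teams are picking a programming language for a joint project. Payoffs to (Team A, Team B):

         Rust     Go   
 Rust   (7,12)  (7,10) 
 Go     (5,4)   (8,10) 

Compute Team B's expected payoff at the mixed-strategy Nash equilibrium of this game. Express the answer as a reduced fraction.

Team A mixes with probability p on Rust, chosen so Team B is indifferent: 12p + 4(1−p) = 10p + 10(1−p) gives p = 3/4.
Team B's expected payoff is 12·3/4 + 4·1/4 = 10.

10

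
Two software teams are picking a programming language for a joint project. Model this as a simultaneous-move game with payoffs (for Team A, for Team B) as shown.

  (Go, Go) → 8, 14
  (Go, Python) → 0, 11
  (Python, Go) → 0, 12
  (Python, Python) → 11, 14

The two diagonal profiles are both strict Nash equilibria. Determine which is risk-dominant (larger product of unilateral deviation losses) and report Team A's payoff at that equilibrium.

8

At both Go: Team A loses 8 − 0 = 8 by deviating; Team B loses 14 − 11 = 3. Product = 8·3 = 24.
At both Python: Team A loses 11 − 0 = 11 by deviating; Team B loses 14 − 12 = 2. Product = 11·2 = 22.
24 > 22, so both Go is risk-dominant. Team A's payoff there is 8.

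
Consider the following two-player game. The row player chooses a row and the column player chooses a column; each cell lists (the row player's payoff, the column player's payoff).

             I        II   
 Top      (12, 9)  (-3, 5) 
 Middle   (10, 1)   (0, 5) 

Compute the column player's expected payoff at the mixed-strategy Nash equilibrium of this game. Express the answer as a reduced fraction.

The row player mixes with probability p on Top, chosen so the column player is indifferent: 9p + 1(1−p) = 5p + 5(1−p) gives p = 1/2.
The column player's expected payoff is 9·1/2 + 1·1/2 = 5.

5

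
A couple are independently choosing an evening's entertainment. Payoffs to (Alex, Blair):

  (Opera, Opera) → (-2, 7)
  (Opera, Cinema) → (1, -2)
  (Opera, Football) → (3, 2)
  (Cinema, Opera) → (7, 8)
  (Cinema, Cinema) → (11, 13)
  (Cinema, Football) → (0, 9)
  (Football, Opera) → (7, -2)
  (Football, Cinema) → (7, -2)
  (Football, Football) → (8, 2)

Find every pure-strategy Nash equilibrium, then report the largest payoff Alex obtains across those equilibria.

Both Cinema is a pure NE (Alex: 11 ≥ 7; Blair: 13 ≥ 9). Alex gets 11.
Both Football is a pure NE (Alex: 8 ≥ 3; Blair: 2 ≥ -2). Alex gets 8.
Every other cell has a profitable deviation for at least one player. Highest of {11, 8} is 11.

11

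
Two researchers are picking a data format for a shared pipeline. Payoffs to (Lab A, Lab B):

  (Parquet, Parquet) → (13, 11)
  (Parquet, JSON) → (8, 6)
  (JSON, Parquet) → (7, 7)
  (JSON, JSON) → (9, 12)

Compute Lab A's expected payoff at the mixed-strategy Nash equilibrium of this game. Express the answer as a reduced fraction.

Lab B mixes with probability q on Parquet, chosen so Lab A is indifferent: 13q + 8(1−q) = 7q + 9(1−q) gives q = 1/7.
Lab A's expected payoff (from either row, since indifferent) is 13·1/7 + 8·6/7 = 61/7.

61/7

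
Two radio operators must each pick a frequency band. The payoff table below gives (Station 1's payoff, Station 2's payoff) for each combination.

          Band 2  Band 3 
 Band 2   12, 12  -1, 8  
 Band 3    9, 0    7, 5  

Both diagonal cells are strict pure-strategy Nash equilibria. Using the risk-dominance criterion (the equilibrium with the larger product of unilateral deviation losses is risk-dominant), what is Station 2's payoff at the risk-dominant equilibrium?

5

At both Band 2: Station 1 loses 12 − 9 = 3 by deviating; Station 2 loses 12 − 8 = 4. Product = 3·4 = 12.
At both Band 3: Station 1 loses 7 − (-1) = 8 by deviating; Station 2 loses 5 − 0 = 5. Product = 8·5 = 40.
40 > 12, so both Band 3 is risk-dominant. Station 2's payoff there is 5.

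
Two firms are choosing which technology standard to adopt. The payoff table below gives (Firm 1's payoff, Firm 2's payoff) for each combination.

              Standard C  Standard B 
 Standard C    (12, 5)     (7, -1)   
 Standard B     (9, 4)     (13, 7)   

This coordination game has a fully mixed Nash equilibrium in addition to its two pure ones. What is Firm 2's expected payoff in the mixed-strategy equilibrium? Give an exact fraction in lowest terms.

Firm 1 mixes with probability p on Standard C, chosen so Firm 2 is indifferent: 5p + 4(1−p) = (-1)p + 7(1−p) gives p = 1/3.
Firm 2's expected payoff is 5·1/3 + 4·2/3 = 13/3.

13/3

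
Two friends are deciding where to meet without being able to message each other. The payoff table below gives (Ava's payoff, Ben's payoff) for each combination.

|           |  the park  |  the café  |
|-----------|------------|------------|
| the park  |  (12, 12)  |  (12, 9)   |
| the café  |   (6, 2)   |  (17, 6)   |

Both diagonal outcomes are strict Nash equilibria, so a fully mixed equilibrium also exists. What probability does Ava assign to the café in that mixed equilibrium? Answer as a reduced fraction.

Ava's mix p on the park must make Ben indifferent between the park and the café.
Ben's payoff from the park: 12p + 2(1−p). From the café: 9p + 6(1−p).
Set equal: 3p = 4(1−p) → p = 4/7.
Probability on the café is 1 − 4/7 = 3/7.

3/7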